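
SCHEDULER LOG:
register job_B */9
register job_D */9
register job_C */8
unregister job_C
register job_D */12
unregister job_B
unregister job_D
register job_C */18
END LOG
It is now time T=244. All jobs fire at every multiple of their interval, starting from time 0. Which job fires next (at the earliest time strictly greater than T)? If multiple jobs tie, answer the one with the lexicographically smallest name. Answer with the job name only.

Op 1: register job_B */9 -> active={job_B:*/9}
Op 2: register job_D */9 -> active={job_B:*/9, job_D:*/9}
Op 3: register job_C */8 -> active={job_B:*/9, job_C:*/8, job_D:*/9}
Op 4: unregister job_C -> active={job_B:*/9, job_D:*/9}
Op 5: register job_D */12 -> active={job_B:*/9, job_D:*/12}
Op 6: unregister job_B -> active={job_D:*/12}
Op 7: unregister job_D -> active={}
Op 8: register job_C */18 -> active={job_C:*/18}
  job_C: interval 18, next fire after T=244 is 252
Earliest = 252, winner (lex tiebreak) = job_C

Answer: job_C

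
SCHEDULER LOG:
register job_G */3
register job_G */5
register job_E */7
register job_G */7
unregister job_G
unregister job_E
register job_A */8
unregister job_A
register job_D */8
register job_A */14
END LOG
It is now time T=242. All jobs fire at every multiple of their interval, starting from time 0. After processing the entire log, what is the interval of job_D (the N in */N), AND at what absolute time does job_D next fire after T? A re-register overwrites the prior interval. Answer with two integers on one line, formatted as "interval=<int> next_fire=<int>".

Op 1: register job_G */3 -> active={job_G:*/3}
Op 2: register job_G */5 -> active={job_G:*/5}
Op 3: register job_E */7 -> active={job_E:*/7, job_G:*/5}
Op 4: register job_G */7 -> active={job_E:*/7, job_G:*/7}
Op 5: unregister job_G -> active={job_E:*/7}
Op 6: unregister job_E -> active={}
Op 7: register job_A */8 -> active={job_A:*/8}
Op 8: unregister job_A -> active={}
Op 9: register job_D */8 -> active={job_D:*/8}
Op 10: register job_A */14 -> active={job_A:*/14, job_D:*/8}
Final interval of job_D = 8
Next fire of job_D after T=242: (242//8+1)*8 = 248

Answer: interval=8 next_fire=248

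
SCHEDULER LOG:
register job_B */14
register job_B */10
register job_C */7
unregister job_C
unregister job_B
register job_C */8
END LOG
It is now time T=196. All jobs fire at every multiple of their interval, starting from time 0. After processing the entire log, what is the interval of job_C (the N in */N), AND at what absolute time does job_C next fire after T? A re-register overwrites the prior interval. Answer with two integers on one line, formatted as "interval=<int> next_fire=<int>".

Answer: interval=8 next_fire=200

Derivation:
Op 1: register job_B */14 -> active={job_B:*/14}
Op 2: register job_B */10 -> active={job_B:*/10}
Op 3: register job_C */7 -> active={job_B:*/10, job_C:*/7}
Op 4: unregister job_C -> active={job_B:*/10}
Op 5: unregister job_B -> active={}
Op 6: register job_C */8 -> active={job_C:*/8}
Final interval of job_C = 8
Next fire of job_C after T=196: (196//8+1)*8 = 200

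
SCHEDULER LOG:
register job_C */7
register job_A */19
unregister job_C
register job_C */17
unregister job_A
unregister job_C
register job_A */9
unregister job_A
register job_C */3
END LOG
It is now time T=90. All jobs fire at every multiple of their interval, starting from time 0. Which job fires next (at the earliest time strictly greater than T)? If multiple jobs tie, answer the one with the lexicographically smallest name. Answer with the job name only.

Op 1: register job_C */7 -> active={job_C:*/7}
Op 2: register job_A */19 -> active={job_A:*/19, job_C:*/7}
Op 3: unregister job_C -> active={job_A:*/19}
Op 4: register job_C */17 -> active={job_A:*/19, job_C:*/17}
Op 5: unregister job_A -> active={job_C:*/17}
Op 6: unregister job_C -> active={}
Op 7: register job_A */9 -> active={job_A:*/9}
Op 8: unregister job_A -> active={}
Op 9: register job_C */3 -> active={job_C:*/3}
  job_C: interval 3, next fire after T=90 is 93
Earliest = 93, winner (lex tiebreak) = job_C

Answer: job_C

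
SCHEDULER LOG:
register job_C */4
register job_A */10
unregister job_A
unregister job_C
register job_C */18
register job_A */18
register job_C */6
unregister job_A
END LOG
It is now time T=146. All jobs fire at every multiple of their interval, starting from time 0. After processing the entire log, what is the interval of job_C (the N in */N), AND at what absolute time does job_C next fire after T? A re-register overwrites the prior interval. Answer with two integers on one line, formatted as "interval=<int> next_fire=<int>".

Op 1: register job_C */4 -> active={job_C:*/4}
Op 2: register job_A */10 -> active={job_A:*/10, job_C:*/4}
Op 3: unregister job_A -> active={job_C:*/4}
Op 4: unregister job_C -> active={}
Op 5: register job_C */18 -> active={job_C:*/18}
Op 6: register job_A */18 -> active={job_A:*/18, job_C:*/18}
Op 7: register job_C */6 -> active={job_A:*/18, job_C:*/6}
Op 8: unregister job_A -> active={job_C:*/6}
Final interval of job_C = 6
Next fire of job_C after T=146: (146//6+1)*6 = 150

Answer: interval=6 next_fire=150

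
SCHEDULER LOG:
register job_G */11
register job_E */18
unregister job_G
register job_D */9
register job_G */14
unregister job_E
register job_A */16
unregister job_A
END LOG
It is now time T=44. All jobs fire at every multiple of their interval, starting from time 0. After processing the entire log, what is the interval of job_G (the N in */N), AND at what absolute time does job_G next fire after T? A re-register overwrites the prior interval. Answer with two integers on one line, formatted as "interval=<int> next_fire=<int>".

Op 1: register job_G */11 -> active={job_G:*/11}
Op 2: register job_E */18 -> active={job_E:*/18, job_G:*/11}
Op 3: unregister job_G -> active={job_E:*/18}
Op 4: register job_D */9 -> active={job_D:*/9, job_E:*/18}
Op 5: register job_G */14 -> active={job_D:*/9, job_E:*/18, job_G:*/14}
Op 6: unregister job_E -> active={job_D:*/9, job_G:*/14}
Op 7: register job_A */16 -> active={job_A:*/16, job_D:*/9, job_G:*/14}
Op 8: unregister job_A -> active={job_D:*/9, job_G:*/14}
Final interval of job_G = 14
Next fire of job_G after T=44: (44//14+1)*14 = 56

Answer: interval=14 next_fire=56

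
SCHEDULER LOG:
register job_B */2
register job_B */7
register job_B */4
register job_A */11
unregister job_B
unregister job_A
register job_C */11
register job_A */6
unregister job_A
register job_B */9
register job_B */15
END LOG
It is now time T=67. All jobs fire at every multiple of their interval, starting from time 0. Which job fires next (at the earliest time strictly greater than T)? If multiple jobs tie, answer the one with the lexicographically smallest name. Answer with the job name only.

Answer: job_B

Derivation:
Op 1: register job_B */2 -> active={job_B:*/2}
Op 2: register job_B */7 -> active={job_B:*/7}
Op 3: register job_B */4 -> active={job_B:*/4}
Op 4: register job_A */11 -> active={job_A:*/11, job_B:*/4}
Op 5: unregister job_B -> active={job_A:*/11}
Op 6: unregister job_A -> active={}
Op 7: register job_C */11 -> active={job_C:*/11}
Op 8: register job_A */6 -> active={job_A:*/6, job_C:*/11}
Op 9: unregister job_A -> active={job_C:*/11}
Op 10: register job_B */9 -> active={job_B:*/9, job_C:*/11}
Op 11: register job_B */15 -> active={job_B:*/15, job_C:*/11}
  job_B: interval 15, next fire after T=67 is 75
  job_C: interval 11, next fire after T=67 is 77
Earliest = 75, winner (lex tiebreak) = job_B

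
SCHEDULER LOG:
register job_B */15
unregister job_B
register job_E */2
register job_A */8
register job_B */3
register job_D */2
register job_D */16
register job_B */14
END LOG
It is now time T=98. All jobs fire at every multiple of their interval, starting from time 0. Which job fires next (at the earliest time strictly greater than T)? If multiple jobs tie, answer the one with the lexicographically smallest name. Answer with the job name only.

Op 1: register job_B */15 -> active={job_B:*/15}
Op 2: unregister job_B -> active={}
Op 3: register job_E */2 -> active={job_E:*/2}
Op 4: register job_A */8 -> active={job_A:*/8, job_E:*/2}
Op 5: register job_B */3 -> active={job_A:*/8, job_B:*/3, job_E:*/2}
Op 6: register job_D */2 -> active={job_A:*/8, job_B:*/3, job_D:*/2, job_E:*/2}
Op 7: register job_D */16 -> active={job_A:*/8, job_B:*/3, job_D:*/16, job_E:*/2}
Op 8: register job_B */14 -> active={job_A:*/8, job_B:*/14, job_D:*/16, job_E:*/2}
  job_A: interval 8, next fire after T=98 is 104
  job_B: interval 14, next fire after T=98 is 112
  job_D: interval 16, next fire after T=98 is 112
  job_E: interval 2, next fire after T=98 is 100
Earliest = 100, winner (lex tiebreak) = job_E

Answer: job_E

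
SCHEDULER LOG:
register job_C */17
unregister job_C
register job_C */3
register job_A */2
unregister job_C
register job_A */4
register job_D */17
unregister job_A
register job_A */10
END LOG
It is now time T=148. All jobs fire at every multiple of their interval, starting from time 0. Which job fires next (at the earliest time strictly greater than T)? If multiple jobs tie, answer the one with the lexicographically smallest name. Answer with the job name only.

Op 1: register job_C */17 -> active={job_C:*/17}
Op 2: unregister job_C -> active={}
Op 3: register job_C */3 -> active={job_C:*/3}
Op 4: register job_A */2 -> active={job_A:*/2, job_C:*/3}
Op 5: unregister job_C -> active={job_A:*/2}
Op 6: register job_A */4 -> active={job_A:*/4}
Op 7: register job_D */17 -> active={job_A:*/4, job_D:*/17}
Op 8: unregister job_A -> active={job_D:*/17}
Op 9: register job_A */10 -> active={job_A:*/10, job_D:*/17}
  job_A: interval 10, next fire after T=148 is 150
  job_D: interval 17, next fire after T=148 is 153
Earliest = 150, winner (lex tiebreak) = job_A

Answer: job_A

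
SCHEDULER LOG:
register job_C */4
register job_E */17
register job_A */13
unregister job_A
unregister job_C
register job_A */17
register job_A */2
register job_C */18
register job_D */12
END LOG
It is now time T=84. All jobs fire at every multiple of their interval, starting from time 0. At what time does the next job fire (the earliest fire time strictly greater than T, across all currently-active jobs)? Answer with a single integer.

Op 1: register job_C */4 -> active={job_C:*/4}
Op 2: register job_E */17 -> active={job_C:*/4, job_E:*/17}
Op 3: register job_A */13 -> active={job_A:*/13, job_C:*/4, job_E:*/17}
Op 4: unregister job_A -> active={job_C:*/4, job_E:*/17}
Op 5: unregister job_C -> active={job_E:*/17}
Op 6: register job_A */17 -> active={job_A:*/17, job_E:*/17}
Op 7: register job_A */2 -> active={job_A:*/2, job_E:*/17}
Op 8: register job_C */18 -> active={job_A:*/2, job_C:*/18, job_E:*/17}
Op 9: register job_D */12 -> active={job_A:*/2, job_C:*/18, job_D:*/12, job_E:*/17}
  job_A: interval 2, next fire after T=84 is 86
  job_C: interval 18, next fire after T=84 is 90
  job_D: interval 12, next fire after T=84 is 96
  job_E: interval 17, next fire after T=84 is 85
Earliest fire time = 85 (job job_E)

Answer: 85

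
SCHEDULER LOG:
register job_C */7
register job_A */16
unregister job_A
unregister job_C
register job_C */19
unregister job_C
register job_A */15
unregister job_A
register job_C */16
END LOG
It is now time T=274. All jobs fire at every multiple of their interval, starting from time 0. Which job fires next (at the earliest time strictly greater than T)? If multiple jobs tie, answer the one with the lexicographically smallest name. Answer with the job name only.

Answer: job_C

Derivation:
Op 1: register job_C */7 -> active={job_C:*/7}
Op 2: register job_A */16 -> active={job_A:*/16, job_C:*/7}
Op 3: unregister job_A -> active={job_C:*/7}
Op 4: unregister job_C -> active={}
Op 5: register job_C */19 -> active={job_C:*/19}
Op 6: unregister job_C -> active={}
Op 7: register job_A */15 -> active={job_A:*/15}
Op 8: unregister job_A -> active={}
Op 9: register job_C */16 -> active={job_C:*/16}
  job_C: interval 16, next fire after T=274 is 288
Earliest = 288, winner (lex tiebreak) = job_C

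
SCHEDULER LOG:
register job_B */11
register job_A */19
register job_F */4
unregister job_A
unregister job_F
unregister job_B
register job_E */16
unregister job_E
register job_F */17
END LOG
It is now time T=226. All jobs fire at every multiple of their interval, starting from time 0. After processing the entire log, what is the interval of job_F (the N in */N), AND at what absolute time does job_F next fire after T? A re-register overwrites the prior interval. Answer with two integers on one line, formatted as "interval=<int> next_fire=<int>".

Answer: interval=17 next_fire=238

Derivation:
Op 1: register job_B */11 -> active={job_B:*/11}
Op 2: register job_A */19 -> active={job_A:*/19, job_B:*/11}
Op 3: register job_F */4 -> active={job_A:*/19, job_B:*/11, job_F:*/4}
Op 4: unregister job_A -> active={job_B:*/11, job_F:*/4}
Op 5: unregister job_F -> active={job_B:*/11}
Op 6: unregister job_B -> active={}
Op 7: register job_E */16 -> active={job_E:*/16}
Op 8: unregister job_E -> active={}
Op 9: register job_F */17 -> active={job_F:*/17}
Final interval of job_F = 17
Next fire of job_F after T=226: (226//17+1)*17 = 238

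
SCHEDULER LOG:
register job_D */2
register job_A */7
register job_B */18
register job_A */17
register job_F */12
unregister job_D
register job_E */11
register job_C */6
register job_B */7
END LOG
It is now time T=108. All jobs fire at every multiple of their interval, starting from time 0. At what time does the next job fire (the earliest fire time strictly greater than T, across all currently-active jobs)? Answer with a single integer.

Op 1: register job_D */2 -> active={job_D:*/2}
Op 2: register job_A */7 -> active={job_A:*/7, job_D:*/2}
Op 3: register job_B */18 -> active={job_A:*/7, job_B:*/18, job_D:*/2}
Op 4: register job_A */17 -> active={job_A:*/17, job_B:*/18, job_D:*/2}
Op 5: register job_F */12 -> active={job_A:*/17, job_B:*/18, job_D:*/2, job_F:*/12}
Op 6: unregister job_D -> active={job_A:*/17, job_B:*/18, job_F:*/12}
Op 7: register job_E */11 -> active={job_A:*/17, job_B:*/18, job_E:*/11, job_F:*/12}
Op 8: register job_C */6 -> active={job_A:*/17, job_B:*/18, job_C:*/6, job_E:*/11, job_F:*/12}
Op 9: register job_B */7 -> active={job_A:*/17, job_B:*/7, job_C:*/6, job_E:*/11, job_F:*/12}
  job_A: interval 17, next fire after T=108 is 119
  job_B: interval 7, next fire after T=108 is 112
  job_C: interval 6, next fire after T=108 is 114
  job_E: interval 11, next fire after T=108 is 110
  job_F: interval 12, next fire after T=108 is 120
Earliest fire time = 110 (job job_E)

Answer: 110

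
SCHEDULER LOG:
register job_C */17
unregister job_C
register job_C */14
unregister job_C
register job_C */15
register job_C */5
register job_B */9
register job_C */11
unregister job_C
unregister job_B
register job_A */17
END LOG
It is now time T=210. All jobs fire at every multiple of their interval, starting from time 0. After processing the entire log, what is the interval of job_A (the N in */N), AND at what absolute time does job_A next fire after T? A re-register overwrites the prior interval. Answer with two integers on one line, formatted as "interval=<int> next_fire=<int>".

Answer: interval=17 next_fire=221

Derivation:
Op 1: register job_C */17 -> active={job_C:*/17}
Op 2: unregister job_C -> active={}
Op 3: register job_C */14 -> active={job_C:*/14}
Op 4: unregister job_C -> active={}
Op 5: register job_C */15 -> active={job_C:*/15}
Op 6: register job_C */5 -> active={job_C:*/5}
Op 7: register job_B */9 -> active={job_B:*/9, job_C:*/5}
Op 8: register job_C */11 -> active={job_B:*/9, job_C:*/11}
Op 9: unregister job_C -> active={job_B:*/9}
Op 10: unregister job_B -> active={}
Op 11: register job_A */17 -> active={job_A:*/17}
Final interval of job_A = 17
Next fire of job_A after T=210: (210//17+1)*17 = 221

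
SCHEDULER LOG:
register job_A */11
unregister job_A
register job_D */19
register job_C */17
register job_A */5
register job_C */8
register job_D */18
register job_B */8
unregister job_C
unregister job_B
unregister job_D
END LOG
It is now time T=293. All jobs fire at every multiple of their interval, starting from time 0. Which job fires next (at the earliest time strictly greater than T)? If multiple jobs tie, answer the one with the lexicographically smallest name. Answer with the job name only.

Answer: job_A

Derivation:
Op 1: register job_A */11 -> active={job_A:*/11}
Op 2: unregister job_A -> active={}
Op 3: register job_D */19 -> active={job_D:*/19}
Op 4: register job_C */17 -> active={job_C:*/17, job_D:*/19}
Op 5: register job_A */5 -> active={job_A:*/5, job_C:*/17, job_D:*/19}
Op 6: register job_C */8 -> active={job_A:*/5, job_C:*/8, job_D:*/19}
Op 7: register job_D */18 -> active={job_A:*/5, job_C:*/8, job_D:*/18}
Op 8: register job_B */8 -> active={job_A:*/5, job_B:*/8, job_C:*/8, job_D:*/18}
Op 9: unregister job_C -> active={job_A:*/5, job_B:*/8, job_D:*/18}
Op 10: unregister job_B -> active={job_A:*/5, job_D:*/18}
Op 11: unregister job_D -> active={job_A:*/5}
  job_A: interval 5, next fire after T=293 is 295
Earliest = 295, winner (lex tiebreak) = job_A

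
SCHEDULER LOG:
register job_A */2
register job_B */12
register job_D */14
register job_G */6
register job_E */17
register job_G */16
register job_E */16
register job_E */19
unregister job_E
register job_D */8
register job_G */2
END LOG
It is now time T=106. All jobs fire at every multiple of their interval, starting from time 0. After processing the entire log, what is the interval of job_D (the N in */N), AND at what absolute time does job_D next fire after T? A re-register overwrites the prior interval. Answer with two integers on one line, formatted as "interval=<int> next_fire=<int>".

Answer: interval=8 next_fire=112

Derivation:
Op 1: register job_A */2 -> active={job_A:*/2}
Op 2: register job_B */12 -> active={job_A:*/2, job_B:*/12}
Op 3: register job_D */14 -> active={job_A:*/2, job_B:*/12, job_D:*/14}
Op 4: register job_G */6 -> active={job_A:*/2, job_B:*/12, job_D:*/14, job_G:*/6}
Op 5: register job_E */17 -> active={job_A:*/2, job_B:*/12, job_D:*/14, job_E:*/17, job_G:*/6}
Op 6: register job_G */16 -> active={job_A:*/2, job_B:*/12, job_D:*/14, job_E:*/17, job_G:*/16}
Op 7: register job_E */16 -> active={job_A:*/2, job_B:*/12, job_D:*/14, job_E:*/16, job_G:*/16}
Op 8: register job_E */19 -> active={job_A:*/2, job_B:*/12, job_D:*/14, job_E:*/19, job_G:*/16}
Op 9: unregister job_E -> active={job_A:*/2, job_B:*/12, job_D:*/14, job_G:*/16}
Op 10: register job_D */8 -> active={job_A:*/2, job_B:*/12, job_D:*/8, job_G:*/16}
Op 11: register job_G */2 -> active={job_A:*/2, job_B:*/12, job_D:*/8, job_G:*/2}
Final interval of job_D = 8
Next fire of job_D after T=106: (106//8+1)*8 = 112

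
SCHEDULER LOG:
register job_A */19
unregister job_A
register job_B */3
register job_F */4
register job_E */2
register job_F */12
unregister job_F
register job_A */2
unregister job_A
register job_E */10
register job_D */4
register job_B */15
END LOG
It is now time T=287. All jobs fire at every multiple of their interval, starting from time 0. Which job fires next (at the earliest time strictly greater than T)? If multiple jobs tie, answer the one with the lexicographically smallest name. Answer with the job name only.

Op 1: register job_A */19 -> active={job_A:*/19}
Op 2: unregister job_A -> active={}
Op 3: register job_B */3 -> active={job_B:*/3}
Op 4: register job_F */4 -> active={job_B:*/3, job_F:*/4}
Op 5: register job_E */2 -> active={job_B:*/3, job_E:*/2, job_F:*/4}
Op 6: register job_F */12 -> active={job_B:*/3, job_E:*/2, job_F:*/12}
Op 7: unregister job_F -> active={job_B:*/3, job_E:*/2}
Op 8: register job_A */2 -> active={job_A:*/2, job_B:*/3, job_E:*/2}
Op 9: unregister job_A -> active={job_B:*/3, job_E:*/2}
Op 10: register job_E */10 -> active={job_B:*/3, job_E:*/10}
Op 11: register job_D */4 -> active={job_B:*/3, job_D:*/4, job_E:*/10}
Op 12: register job_B */15 -> active={job_B:*/15, job_D:*/4, job_E:*/10}
  job_B: interval 15, next fire after T=287 is 300
  job_D: interval 4, next fire after T=287 is 288
  job_E: interval 10, next fire after T=287 is 290
Earliest = 288, winner (lex tiebreak) = job_D

Answer: job_D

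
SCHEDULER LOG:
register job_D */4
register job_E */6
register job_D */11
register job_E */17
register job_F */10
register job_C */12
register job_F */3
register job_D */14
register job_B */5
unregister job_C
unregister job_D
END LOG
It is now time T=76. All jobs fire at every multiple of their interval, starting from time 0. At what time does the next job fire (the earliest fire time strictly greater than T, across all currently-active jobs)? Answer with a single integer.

Op 1: register job_D */4 -> active={job_D:*/4}
Op 2: register job_E */6 -> active={job_D:*/4, job_E:*/6}
Op 3: register job_D */11 -> active={job_D:*/11, job_E:*/6}
Op 4: register job_E */17 -> active={job_D:*/11, job_E:*/17}
Op 5: register job_F */10 -> active={job_D:*/11, job_E:*/17, job_F:*/10}
Op 6: register job_C */12 -> active={job_C:*/12, job_D:*/11, job_E:*/17, job_F:*/10}
Op 7: register job_F */3 -> active={job_C:*/12, job_D:*/11, job_E:*/17, job_F:*/3}
Op 8: register job_D */14 -> active={job_C:*/12, job_D:*/14, job_E:*/17, job_F:*/3}
Op 9: register job_B */5 -> active={job_B:*/5, job_C:*/12, job_D:*/14, job_E:*/17, job_F:*/3}
Op 10: unregister job_C -> active={job_B:*/5, job_D:*/14, job_E:*/17, job_F:*/3}
Op 11: unregister job_D -> active={job_B:*/5, job_E:*/17, job_F:*/3}
  job_B: interval 5, next fire after T=76 is 80
  job_E: interval 17, next fire after T=76 is 85
  job_F: interval 3, next fire after T=76 is 78
Earliest fire time = 78 (job job_F)

Answer: 78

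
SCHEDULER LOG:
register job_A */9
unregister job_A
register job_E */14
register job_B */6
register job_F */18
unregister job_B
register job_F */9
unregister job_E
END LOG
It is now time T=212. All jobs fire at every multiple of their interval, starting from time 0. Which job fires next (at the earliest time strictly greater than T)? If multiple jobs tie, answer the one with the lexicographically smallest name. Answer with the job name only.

Answer: job_F

Derivation:
Op 1: register job_A */9 -> active={job_A:*/9}
Op 2: unregister job_A -> active={}
Op 3: register job_E */14 -> active={job_E:*/14}
Op 4: register job_B */6 -> active={job_B:*/6, job_E:*/14}
Op 5: register job_F */18 -> active={job_B:*/6, job_E:*/14, job_F:*/18}
Op 6: unregister job_B -> active={job_E:*/14, job_F:*/18}
Op 7: register job_F */9 -> active={job_E:*/14, job_F:*/9}
Op 8: unregister job_E -> active={job_F:*/9}
  job_F: interval 9, next fire after T=212 is 216
Earliest = 216, winner (lex tiebreak) = job_F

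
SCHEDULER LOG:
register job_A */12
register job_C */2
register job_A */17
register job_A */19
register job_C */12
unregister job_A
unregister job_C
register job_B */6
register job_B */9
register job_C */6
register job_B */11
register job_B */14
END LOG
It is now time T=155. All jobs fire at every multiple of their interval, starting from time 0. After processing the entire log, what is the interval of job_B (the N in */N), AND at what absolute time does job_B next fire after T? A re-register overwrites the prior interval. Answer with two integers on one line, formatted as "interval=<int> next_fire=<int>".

Answer: interval=14 next_fire=168

Derivation:
Op 1: register job_A */12 -> active={job_A:*/12}
Op 2: register job_C */2 -> active={job_A:*/12, job_C:*/2}
Op 3: register job_A */17 -> active={job_A:*/17, job_C:*/2}
Op 4: register job_A */19 -> active={job_A:*/19, job_C:*/2}
Op 5: register job_C */12 -> active={job_A:*/19, job_C:*/12}
Op 6: unregister job_A -> active={job_C:*/12}
Op 7: unregister job_C -> active={}
Op 8: register job_B */6 -> active={job_B:*/6}
Op 9: register job_B */9 -> active={job_B:*/9}
Op 10: register job_C */6 -> active={job_B:*/9, job_C:*/6}
Op 11: register job_B */11 -> active={job_B:*/11, job_C:*/6}
Op 12: register job_B */14 -> active={job_B:*/14, job_C:*/6}
Final interval of job_B = 14
Next fire of job_B after T=155: (155//14+1)*14 = 168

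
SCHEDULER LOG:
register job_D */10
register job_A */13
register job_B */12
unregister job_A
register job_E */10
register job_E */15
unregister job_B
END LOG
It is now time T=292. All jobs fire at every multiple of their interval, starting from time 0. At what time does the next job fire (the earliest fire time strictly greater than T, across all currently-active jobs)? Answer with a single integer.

Op 1: register job_D */10 -> active={job_D:*/10}
Op 2: register job_A */13 -> active={job_A:*/13, job_D:*/10}
Op 3: register job_B */12 -> active={job_A:*/13, job_B:*/12, job_D:*/10}
Op 4: unregister job_A -> active={job_B:*/12, job_D:*/10}
Op 5: register job_E */10 -> active={job_B:*/12, job_D:*/10, job_E:*/10}
Op 6: register job_E */15 -> active={job_B:*/12, job_D:*/10, job_E:*/15}
Op 7: unregister job_B -> active={job_D:*/10, job_E:*/15}
  job_D: interval 10, next fire after T=292 is 300
  job_E: interval 15, next fire after T=292 is 300
Earliest fire time = 300 (job job_D)

Answer: 300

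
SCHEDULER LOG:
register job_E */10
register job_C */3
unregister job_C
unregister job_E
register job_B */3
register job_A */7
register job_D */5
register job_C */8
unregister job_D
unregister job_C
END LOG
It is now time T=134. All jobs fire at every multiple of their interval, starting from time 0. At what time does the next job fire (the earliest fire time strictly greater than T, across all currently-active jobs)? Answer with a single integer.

Op 1: register job_E */10 -> active={job_E:*/10}
Op 2: register job_C */3 -> active={job_C:*/3, job_E:*/10}
Op 3: unregister job_C -> active={job_E:*/10}
Op 4: unregister job_E -> active={}
Op 5: register job_B */3 -> active={job_B:*/3}
Op 6: register job_A */7 -> active={job_A:*/7, job_B:*/3}
Op 7: register job_D */5 -> active={job_A:*/7, job_B:*/3, job_D:*/5}
Op 8: register job_C */8 -> active={job_A:*/7, job_B:*/3, job_C:*/8, job_D:*/5}
Op 9: unregister job_D -> active={job_A:*/7, job_B:*/3, job_C:*/8}
Op 10: unregister job_C -> active={job_A:*/7, job_B:*/3}
  job_A: interval 7, next fire after T=134 is 140
  job_B: interval 3, next fire after T=134 is 135
Earliest fire time = 135 (job job_B)

Answer: 135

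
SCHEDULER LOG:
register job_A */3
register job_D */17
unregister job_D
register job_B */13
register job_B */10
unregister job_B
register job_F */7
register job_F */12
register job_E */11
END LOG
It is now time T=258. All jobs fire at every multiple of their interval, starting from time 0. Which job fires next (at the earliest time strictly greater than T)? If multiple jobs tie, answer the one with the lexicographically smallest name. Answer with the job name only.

Op 1: register job_A */3 -> active={job_A:*/3}
Op 2: register job_D */17 -> active={job_A:*/3, job_D:*/17}
Op 3: unregister job_D -> active={job_A:*/3}
Op 4: register job_B */13 -> active={job_A:*/3, job_B:*/13}
Op 5: register job_B */10 -> active={job_A:*/3, job_B:*/10}
Op 6: unregister job_B -> active={job_A:*/3}
Op 7: register job_F */7 -> active={job_A:*/3, job_F:*/7}
Op 8: register job_F */12 -> active={job_A:*/3, job_F:*/12}
Op 9: register job_E */11 -> active={job_A:*/3, job_E:*/11, job_F:*/12}
  job_A: interval 3, next fire after T=258 is 261
  job_E: interval 11, next fire after T=258 is 264
  job_F: interval 12, next fire after T=258 is 264
Earliest = 261, winner (lex tiebreak) = job_A

Answer: job_A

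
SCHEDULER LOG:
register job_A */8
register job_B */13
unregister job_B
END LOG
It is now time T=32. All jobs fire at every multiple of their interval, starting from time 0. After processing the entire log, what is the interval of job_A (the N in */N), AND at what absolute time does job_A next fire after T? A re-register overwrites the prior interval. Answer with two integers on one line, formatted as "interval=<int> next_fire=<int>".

Op 1: register job_A */8 -> active={job_A:*/8}
Op 2: register job_B */13 -> active={job_A:*/8, job_B:*/13}
Op 3: unregister job_B -> active={job_A:*/8}
Final interval of job_A = 8
Next fire of job_A after T=32: (32//8+1)*8 = 40

Answer: interval=8 next_fire=40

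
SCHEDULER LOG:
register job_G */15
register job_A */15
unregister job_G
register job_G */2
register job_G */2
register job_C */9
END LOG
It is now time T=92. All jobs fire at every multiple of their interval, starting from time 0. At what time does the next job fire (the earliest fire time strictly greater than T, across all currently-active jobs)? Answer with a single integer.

Op 1: register job_G */15 -> active={job_G:*/15}
Op 2: register job_A */15 -> active={job_A:*/15, job_G:*/15}
Op 3: unregister job_G -> active={job_A:*/15}
Op 4: register job_G */2 -> active={job_A:*/15, job_G:*/2}
Op 5: register job_G */2 -> active={job_A:*/15, job_G:*/2}
Op 6: register job_C */9 -> active={job_A:*/15, job_C:*/9, job_G:*/2}
  job_A: interval 15, next fire after T=92 is 105
  job_C: interval 9, next fire after T=92 is 99
  job_G: interval 2, next fire after T=92 is 94
Earliest fire time = 94 (job job_G)

Answer: 94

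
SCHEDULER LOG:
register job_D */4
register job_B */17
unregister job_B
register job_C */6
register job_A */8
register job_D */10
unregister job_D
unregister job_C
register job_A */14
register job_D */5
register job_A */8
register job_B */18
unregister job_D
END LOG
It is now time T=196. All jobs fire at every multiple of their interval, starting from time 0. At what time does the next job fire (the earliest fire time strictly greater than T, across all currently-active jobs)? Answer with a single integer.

Answer: 198

Derivation:
Op 1: register job_D */4 -> active={job_D:*/4}
Op 2: register job_B */17 -> active={job_B:*/17, job_D:*/4}
Op 3: unregister job_B -> active={job_D:*/4}
Op 4: register job_C */6 -> active={job_C:*/6, job_D:*/4}
Op 5: register job_A */8 -> active={job_A:*/8, job_C:*/6, job_D:*/4}
Op 6: register job_D */10 -> active={job_A:*/8, job_C:*/6, job_D:*/10}
Op 7: unregister job_D -> active={job_A:*/8, job_C:*/6}
Op 8: unregister job_C -> active={job_A:*/8}
Op 9: register job_A */14 -> active={job_A:*/14}
Op 10: register job_D */5 -> active={job_A:*/14, job_D:*/5}
Op 11: register job_A */8 -> active={job_A:*/8, job_D:*/5}
Op 12: register job_B */18 -> active={job_A:*/8, job_B:*/18, job_D:*/5}
Op 13: unregister job_D -> active={job_A:*/8, job_B:*/18}
  job_A: interval 8, next fire after T=196 is 200
  job_B: interval 18, next fire after T=196 is 198
Earliest fire time = 198 (job job_B)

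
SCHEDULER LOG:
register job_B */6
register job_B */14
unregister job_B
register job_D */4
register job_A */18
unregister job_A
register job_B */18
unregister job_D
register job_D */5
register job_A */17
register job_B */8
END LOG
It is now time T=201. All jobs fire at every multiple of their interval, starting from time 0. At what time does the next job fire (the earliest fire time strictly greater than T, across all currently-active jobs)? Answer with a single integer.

Op 1: register job_B */6 -> active={job_B:*/6}
Op 2: register job_B */14 -> active={job_B:*/14}
Op 3: unregister job_B -> active={}
Op 4: register job_D */4 -> active={job_D:*/4}
Op 5: register job_A */18 -> active={job_A:*/18, job_D:*/4}
Op 6: unregister job_A -> active={job_D:*/4}
Op 7: register job_B */18 -> active={job_B:*/18, job_D:*/4}
Op 8: unregister job_D -> active={job_B:*/18}
Op 9: register job_D */5 -> active={job_B:*/18, job_D:*/5}
Op 10: register job_A */17 -> active={job_A:*/17, job_B:*/18, job_D:*/5}
Op 11: register job_B */8 -> active={job_A:*/17, job_B:*/8, job_D:*/5}
  job_A: interval 17, next fire after T=201 is 204
  job_B: interval 8, next fire after T=201 is 208
  job_D: interval 5, next fire after T=201 is 205
Earliest fire time = 204 (job job_A)

Answer: 204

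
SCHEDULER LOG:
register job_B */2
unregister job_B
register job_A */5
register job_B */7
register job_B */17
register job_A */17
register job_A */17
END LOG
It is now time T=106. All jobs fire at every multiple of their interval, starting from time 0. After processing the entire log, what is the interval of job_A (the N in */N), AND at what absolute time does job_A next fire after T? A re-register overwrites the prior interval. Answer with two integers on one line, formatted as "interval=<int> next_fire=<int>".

Answer: interval=17 next_fire=119

Derivation:
Op 1: register job_B */2 -> active={job_B:*/2}
Op 2: unregister job_B -> active={}
Op 3: register job_A */5 -> active={job_A:*/5}
Op 4: register job_B */7 -> active={job_A:*/5, job_B:*/7}
Op 5: register job_B */17 -> active={job_A:*/5, job_B:*/17}
Op 6: register job_A */17 -> active={job_A:*/17, job_B:*/17}
Op 7: register job_A */17 -> active={job_A:*/17, job_B:*/17}
Final interval of job_A = 17
Next fire of job_A after T=106: (106//17+1)*17 = 119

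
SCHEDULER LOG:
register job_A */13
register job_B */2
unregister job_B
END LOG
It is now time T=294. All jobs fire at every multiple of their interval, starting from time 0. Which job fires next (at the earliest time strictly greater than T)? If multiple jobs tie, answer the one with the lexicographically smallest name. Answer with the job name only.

Op 1: register job_A */13 -> active={job_A:*/13}
Op 2: register job_B */2 -> active={job_A:*/13, job_B:*/2}
Op 3: unregister job_B -> active={job_A:*/13}
  job_A: interval 13, next fire after T=294 is 299
Earliest = 299, winner (lex tiebreak) = job_A

Answer: job_A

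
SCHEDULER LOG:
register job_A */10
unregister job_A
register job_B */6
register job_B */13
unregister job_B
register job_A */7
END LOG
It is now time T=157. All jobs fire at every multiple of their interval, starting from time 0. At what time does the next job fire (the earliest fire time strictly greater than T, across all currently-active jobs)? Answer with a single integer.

Op 1: register job_A */10 -> active={job_A:*/10}
Op 2: unregister job_A -> active={}
Op 3: register job_B */6 -> active={job_B:*/6}
Op 4: register job_B */13 -> active={job_B:*/13}
Op 5: unregister job_B -> active={}
Op 6: register job_A */7 -> active={job_A:*/7}
  job_A: interval 7, next fire after T=157 is 161
Earliest fire time = 161 (job job_A)

Answer: 161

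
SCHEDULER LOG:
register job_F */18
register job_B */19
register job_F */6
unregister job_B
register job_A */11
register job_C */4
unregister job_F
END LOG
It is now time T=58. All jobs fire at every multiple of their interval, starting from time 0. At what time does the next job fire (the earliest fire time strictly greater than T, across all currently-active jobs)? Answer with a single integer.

Answer: 60

Derivation:
Op 1: register job_F */18 -> active={job_F:*/18}
Op 2: register job_B */19 -> active={job_B:*/19, job_F:*/18}
Op 3: register job_F */6 -> active={job_B:*/19, job_F:*/6}
Op 4: unregister job_B -> active={job_F:*/6}
Op 5: register job_A */11 -> active={job_A:*/11, job_F:*/6}
Op 6: register job_C */4 -> active={job_A:*/11, job_C:*/4, job_F:*/6}
Op 7: unregister job_F -> active={job_A:*/11, job_C:*/4}
  job_A: interval 11, next fire after T=58 is 66
  job_C: interval 4, next fire after T=58 is 60
Earliest fire time = 60 (job job_C)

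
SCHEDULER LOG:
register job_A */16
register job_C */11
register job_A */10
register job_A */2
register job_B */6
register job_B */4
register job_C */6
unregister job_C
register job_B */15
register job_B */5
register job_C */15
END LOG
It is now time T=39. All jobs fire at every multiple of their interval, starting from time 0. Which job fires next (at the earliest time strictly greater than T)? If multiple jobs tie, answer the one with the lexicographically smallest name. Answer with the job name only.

Op 1: register job_A */16 -> active={job_A:*/16}
Op 2: register job_C */11 -> active={job_A:*/16, job_C:*/11}
Op 3: register job_A */10 -> active={job_A:*/10, job_C:*/11}
Op 4: register job_A */2 -> active={job_A:*/2, job_C:*/11}
Op 5: register job_B */6 -> active={job_A:*/2, job_B:*/6, job_C:*/11}
Op 6: register job_B */4 -> active={job_A:*/2, job_B:*/4, job_C:*/11}
Op 7: register job_C */6 -> active={job_A:*/2, job_B:*/4, job_C:*/6}
Op 8: unregister job_C -> active={job_A:*/2, job_B:*/4}
Op 9: register job_B */15 -> active={job_A:*/2, job_B:*/15}
Op 10: register job_B */5 -> active={job_A:*/2, job_B:*/5}
Op 11: register job_C */15 -> active={job_A:*/2, job_B:*/5, job_C:*/15}
  job_A: interval 2, next fire after T=39 is 40
  job_B: interval 5, next fire after T=39 is 40
  job_C: interval 15, next fire after T=39 is 45
Earliest = 40, winner (lex tiebreak) = job_A

Answer: job_A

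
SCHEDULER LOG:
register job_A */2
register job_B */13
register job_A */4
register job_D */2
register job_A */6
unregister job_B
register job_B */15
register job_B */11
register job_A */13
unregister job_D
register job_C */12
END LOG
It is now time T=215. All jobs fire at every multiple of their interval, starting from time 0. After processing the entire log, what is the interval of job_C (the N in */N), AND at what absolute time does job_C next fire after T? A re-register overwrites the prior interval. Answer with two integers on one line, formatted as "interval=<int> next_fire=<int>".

Op 1: register job_A */2 -> active={job_A:*/2}
Op 2: register job_B */13 -> active={job_A:*/2, job_B:*/13}
Op 3: register job_A */4 -> active={job_A:*/4, job_B:*/13}
Op 4: register job_D */2 -> active={job_A:*/4, job_B:*/13, job_D:*/2}
Op 5: register job_A */6 -> active={job_A:*/6, job_B:*/13, job_D:*/2}
Op 6: unregister job_B -> active={job_A:*/6, job_D:*/2}
Op 7: register job_B */15 -> active={job_A:*/6, job_B:*/15, job_D:*/2}
Op 8: register job_B */11 -> active={job_A:*/6, job_B:*/11, job_D:*/2}
Op 9: register job_A */13 -> active={job_A:*/13, job_B:*/11, job_D:*/2}
Op 10: unregister job_D -> active={job_A:*/13, job_B:*/11}
Op 11: register job_C */12 -> active={job_A:*/13, job_B:*/11, job_C:*/12}
Final interval of job_C = 12
Next fire of job_C after T=215: (215//12+1)*12 = 216

Answer: interval=12 next_fire=216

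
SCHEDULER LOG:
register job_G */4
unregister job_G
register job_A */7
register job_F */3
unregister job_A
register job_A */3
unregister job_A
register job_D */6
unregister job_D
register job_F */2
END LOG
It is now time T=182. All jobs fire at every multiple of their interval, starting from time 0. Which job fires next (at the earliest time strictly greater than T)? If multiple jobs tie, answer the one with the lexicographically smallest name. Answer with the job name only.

Op 1: register job_G */4 -> active={job_G:*/4}
Op 2: unregister job_G -> active={}
Op 3: register job_A */7 -> active={job_A:*/7}
Op 4: register job_F */3 -> active={job_A:*/7, job_F:*/3}
Op 5: unregister job_A -> active={job_F:*/3}
Op 6: register job_A */3 -> active={job_A:*/3, job_F:*/3}
Op 7: unregister job_A -> active={job_F:*/3}
Op 8: register job_D */6 -> active={job_D:*/6, job_F:*/3}
Op 9: unregister job_D -> active={job_F:*/3}
Op 10: register job_F */2 -> active={job_F:*/2}
  job_F: interval 2, next fire after T=182 is 184
Earliest = 184, winner (lex tiebreak) = job_F

Answer: job_F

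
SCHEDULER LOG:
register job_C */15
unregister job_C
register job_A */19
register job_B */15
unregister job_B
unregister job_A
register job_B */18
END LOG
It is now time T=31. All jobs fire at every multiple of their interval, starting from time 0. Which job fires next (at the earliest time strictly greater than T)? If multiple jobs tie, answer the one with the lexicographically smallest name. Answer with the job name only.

Op 1: register job_C */15 -> active={job_C:*/15}
Op 2: unregister job_C -> active={}
Op 3: register job_A */19 -> active={job_A:*/19}
Op 4: register job_B */15 -> active={job_A:*/19, job_B:*/15}
Op 5: unregister job_B -> active={job_A:*/19}
Op 6: unregister job_A -> active={}
Op 7: register job_B */18 -> active={job_B:*/18}
  job_B: interval 18, next fire after T=31 is 36
Earliest = 36, winner (lex tiebreak) = job_B

Answer: job_B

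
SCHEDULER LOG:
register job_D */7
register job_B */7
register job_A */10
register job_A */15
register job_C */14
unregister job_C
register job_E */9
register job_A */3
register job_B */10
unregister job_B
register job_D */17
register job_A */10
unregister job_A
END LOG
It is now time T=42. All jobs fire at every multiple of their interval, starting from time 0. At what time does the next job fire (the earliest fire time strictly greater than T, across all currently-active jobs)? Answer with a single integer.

Op 1: register job_D */7 -> active={job_D:*/7}
Op 2: register job_B */7 -> active={job_B:*/7, job_D:*/7}
Op 3: register job_A */10 -> active={job_A:*/10, job_B:*/7, job_D:*/7}
Op 4: register job_A */15 -> active={job_A:*/15, job_B:*/7, job_D:*/7}
Op 5: register job_C */14 -> active={job_A:*/15, job_B:*/7, job_C:*/14, job_D:*/7}
Op 6: unregister job_C -> active={job_A:*/15, job_B:*/7, job_D:*/7}
Op 7: register job_E */9 -> active={job_A:*/15, job_B:*/7, job_D:*/7, job_E:*/9}
Op 8: register job_A */3 -> active={job_A:*/3, job_B:*/7, job_D:*/7, job_E:*/9}
Op 9: register job_B */10 -> active={job_A:*/3, job_B:*/10, job_D:*/7, job_E:*/9}
Op 10: unregister job_B -> active={job_A:*/3, job_D:*/7, job_E:*/9}
Op 11: register job_D */17 -> active={job_A:*/3, job_D:*/17, job_E:*/9}
Op 12: register job_A */10 -> active={job_A:*/10, job_D:*/17, job_E:*/9}
Op 13: unregister job_A -> active={job_D:*/17, job_E:*/9}
  job_D: interval 17, next fire after T=42 is 51
  job_E: interval 9, next fire after T=42 is 45
Earliest fire time = 45 (job job_E)

Answer: 45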